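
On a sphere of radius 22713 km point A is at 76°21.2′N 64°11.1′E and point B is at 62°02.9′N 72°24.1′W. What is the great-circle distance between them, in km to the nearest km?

15427 km

In radians: φ₁ = 1.3326, φ₂ = 1.0829, Δλ = -136.587° = -2.3839 rad.
cos c = sin φ₁ sin φ₂ + cos φ₁ cos φ₂ cos Δλ = (0.9718)(0.8833) + (0.2359)(0.4687)(-0.7264) = 0.77807,
so c = arccos(0.77807) = 0.67920 rad.
Distance = R·c = 22713 × 0.6792 ≈ 15427 km.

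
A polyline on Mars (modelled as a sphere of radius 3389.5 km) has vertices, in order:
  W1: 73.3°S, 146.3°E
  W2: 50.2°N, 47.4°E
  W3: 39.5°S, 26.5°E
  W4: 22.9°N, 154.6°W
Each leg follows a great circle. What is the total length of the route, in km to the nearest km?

23355 km

Leg W1→W2: central angle 2.4408 rad, distance 8273.1 km.
Leg W2→W3: central angle 1.5981 rad, distance 5416.6 km.
Leg W3→W4: central angle 2.8514 rad, distance 9664.9 km.
Total: 8273.1 + 5416.6 + 9664.9 ≈ 23355 km.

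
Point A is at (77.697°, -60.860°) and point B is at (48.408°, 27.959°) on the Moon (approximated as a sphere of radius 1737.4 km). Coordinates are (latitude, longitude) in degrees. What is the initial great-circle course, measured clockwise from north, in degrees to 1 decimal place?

77.6°

Δλ = 88.819° = 1.5502 rad.
y = sin Δλ · cos φ₂ = (0.9998)(0.6638) = 0.6637
x = cos φ₁ sin φ₂ − sin φ₁ cos φ₂ cos Δλ = (0.2131)(0.7479) − (0.9770)(0.6638)(0.0206) = 0.1460
θ = atan2(y, x) = 77.59°, so the bearing is 77.6°.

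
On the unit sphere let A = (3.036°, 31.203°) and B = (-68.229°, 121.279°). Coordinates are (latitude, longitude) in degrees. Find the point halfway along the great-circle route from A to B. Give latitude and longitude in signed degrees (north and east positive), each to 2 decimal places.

-39.43°, 51.59°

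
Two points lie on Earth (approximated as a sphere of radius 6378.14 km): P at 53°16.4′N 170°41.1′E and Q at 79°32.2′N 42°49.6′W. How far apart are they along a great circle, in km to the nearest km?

Let φ₁ = 0.9298 rad, φ₂ = 1.3882 rad, and Δλ = 2.5567 rad.
cos c = sin φ₁ sin φ₂ + cos φ₁ cos φ₂ cos Δλ = (0.8015)(0.9834) + (0.5980)(0.1816)(-0.8338) = 0.69762,
so c = arccos(0.69762) = 0.79872 rad.
Distance = R·c = 6378.14 × 0.7987 ≈ 5094 km.

5094 km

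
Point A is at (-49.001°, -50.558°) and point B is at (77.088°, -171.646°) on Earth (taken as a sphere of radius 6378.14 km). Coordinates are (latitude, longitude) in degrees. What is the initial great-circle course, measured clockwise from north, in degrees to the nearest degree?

341°

With φ₁ = -0.8552, φ₂ = 1.3454, Δλ = -2.1134 rad, the forward-azimuth formula gives
θ = atan2( sin Δλ cos φ₂ , cos φ₁ sin φ₂ − sin φ₁ cos φ₂ cos Δλ ) = atan2(-0.1914, 0.5524) = -19.11°.
Adding 360° brings this into [0°, 360°): 341°.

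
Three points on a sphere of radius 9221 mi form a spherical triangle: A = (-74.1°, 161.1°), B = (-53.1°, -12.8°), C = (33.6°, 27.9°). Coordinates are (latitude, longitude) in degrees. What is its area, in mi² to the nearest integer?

83476998 mi²

Side lengths (central angles): a = 1.6342, b = 2.3301, c = 0.9204 rad; semiperimeter s = 2.4424.
By l'Huilier's theorem, tan(E/4) = √[tan(s/2) tan((s−a)/2) tan((s−b)/2) tan((s−c)/2)], giving spherical excess E = 0.9818 rad.
Area = E·R² = 0.9818 × (9221)² ≈ 83476998 mi².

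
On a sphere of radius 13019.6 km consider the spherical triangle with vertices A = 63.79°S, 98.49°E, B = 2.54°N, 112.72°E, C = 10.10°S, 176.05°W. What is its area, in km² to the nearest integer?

Side lengths (central angles): a = 1.2570, b = 1.3778, c = 1.1724 rad; semiperimeter s = 1.9036.
By l'Huilier's theorem, tan(E/4) = √[tan(s/2) tan((s−a)/2) tan((s−b)/2) tan((s−c)/2)], giving spherical excess E = 0.8667 rad.
Area = E·R² = 0.8667 × (13019.6)² ≈ 146912825 km².

146912825 km²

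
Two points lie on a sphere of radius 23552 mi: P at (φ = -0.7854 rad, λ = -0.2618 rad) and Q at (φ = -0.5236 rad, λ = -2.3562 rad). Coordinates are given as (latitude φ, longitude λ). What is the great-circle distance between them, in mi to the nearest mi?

35879 mi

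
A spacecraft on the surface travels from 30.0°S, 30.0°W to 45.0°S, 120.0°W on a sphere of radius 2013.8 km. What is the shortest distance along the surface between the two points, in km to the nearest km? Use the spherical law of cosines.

2436 km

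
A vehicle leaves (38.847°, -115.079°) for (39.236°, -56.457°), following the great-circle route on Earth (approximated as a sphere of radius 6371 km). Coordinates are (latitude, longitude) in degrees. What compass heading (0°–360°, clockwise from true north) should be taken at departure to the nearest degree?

70°

Δλ = 58.622° = 1.0231 rad.
y = sin Δλ · cos φ₂ = (0.8538)(0.7745) = 0.6613
x = cos φ₁ sin φ₂ − sin φ₁ cos φ₂ cos Δλ = (0.7788)(0.6325) − (0.6272)(0.7745)(0.5207) = 0.2397
θ = atan2(y, x) = 70.08°, so the bearing is 70°.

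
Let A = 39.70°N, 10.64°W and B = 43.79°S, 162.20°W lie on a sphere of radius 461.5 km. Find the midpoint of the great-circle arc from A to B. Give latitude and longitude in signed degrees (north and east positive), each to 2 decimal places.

The central angle between A and B is δ = 2.7664 rad.
With f = 0.5, the slerp weights are sin((1−f)δ)/sin δ = 2.6807 and sin(fδ)/sin δ = 2.6807.
Weighted sum of the unit vectors: (2.6807)·(0.7562,-0.1421,0.6388) + (2.6807)·(-0.6873,-0.2207,-0.6920) = (0.1846, -0.9724, -0.1427).
Converting back: φ = atan2(z, √(x²+y²)) = -8.21°, λ = atan2(y, x) = -79.25°.

-8.21°, -79.25°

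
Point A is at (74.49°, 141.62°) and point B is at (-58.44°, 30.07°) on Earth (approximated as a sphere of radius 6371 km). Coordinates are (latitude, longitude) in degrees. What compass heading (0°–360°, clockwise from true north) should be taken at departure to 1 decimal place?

With φ₁ = 1.3001, φ₂ = -1.0200, Δλ = -1.9469 rad, the forward-azimuth formula gives
θ = atan2( sin Δλ cos φ₂ , cos φ₁ sin φ₂ − sin φ₁ cos φ₂ cos Δλ ) = atan2(-0.4868, -0.0426) = -95.00°.
Adding 360° brings this into [0°, 360°): 265.0°.

265.0°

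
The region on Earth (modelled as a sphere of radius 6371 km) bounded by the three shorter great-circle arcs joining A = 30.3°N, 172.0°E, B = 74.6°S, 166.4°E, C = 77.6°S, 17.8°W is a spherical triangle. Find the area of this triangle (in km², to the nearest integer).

4636937 km²

Side lengths (central angles): a = 0.4849, b = 2.3124, c = 1.8320 rad; semiperimeter s = 2.3146.
By l'Huilier's theorem, tan(E/4) = √[tan(s/2) tan((s−a)/2) tan((s−b)/2) tan((s−c)/2)], giving spherical excess E = 0.1142 rad.
Area = E·R² = 0.1142 × (6371)² ≈ 4636937 km².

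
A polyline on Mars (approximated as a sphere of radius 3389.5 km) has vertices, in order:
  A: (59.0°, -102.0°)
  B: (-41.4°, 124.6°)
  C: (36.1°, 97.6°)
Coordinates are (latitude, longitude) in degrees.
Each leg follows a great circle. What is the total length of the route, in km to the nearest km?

Leg A→B: central angle 2.5540 rad, distance 8656.9 km.
Leg B→C: central angle 1.4198 rad, distance 4812.6 km.
Total: 8656.9 + 4812.6 ≈ 13469 km.

13469 km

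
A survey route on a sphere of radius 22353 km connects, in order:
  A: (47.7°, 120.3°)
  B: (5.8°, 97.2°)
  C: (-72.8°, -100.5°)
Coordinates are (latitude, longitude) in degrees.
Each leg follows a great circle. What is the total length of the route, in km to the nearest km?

Leg A→B: central angle 0.8084 rad, distance 18071.1 km.
Leg B→C: central angle 1.9571 rad, distance 43748.0 km.
Total: 18071.1 + 43748.0 ≈ 61819 km.

61819 km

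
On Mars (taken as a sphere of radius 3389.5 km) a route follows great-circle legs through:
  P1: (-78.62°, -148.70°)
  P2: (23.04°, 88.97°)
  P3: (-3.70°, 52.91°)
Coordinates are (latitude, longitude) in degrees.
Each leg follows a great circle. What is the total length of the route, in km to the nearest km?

Leg P1→P2: central angle 2.0723 rad, distance 7024.2 km.
Leg P2→P3: central angle 0.7712 rad, distance 2613.8 km.
Total: 7024.2 + 2613.8 ≈ 9638 km.

9638 km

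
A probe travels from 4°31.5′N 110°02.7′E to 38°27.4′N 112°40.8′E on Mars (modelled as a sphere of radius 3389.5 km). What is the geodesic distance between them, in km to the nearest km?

2012 km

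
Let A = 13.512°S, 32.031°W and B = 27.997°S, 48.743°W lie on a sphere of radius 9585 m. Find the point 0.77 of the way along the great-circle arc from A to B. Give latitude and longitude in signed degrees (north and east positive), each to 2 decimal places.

-24.82°, -44.59°

The central angle between A and B is δ = 0.3710 rad.
With f = 0.77, the slerp weights are sin((1−f)δ)/sin δ = 0.2351 and sin(fδ)/sin δ = 0.7773.
Weighted sum of the unit vectors: (0.2351)·(0.8243,-0.5157,-0.2336) + (0.7773)·(0.5823,-0.6638,-0.4694) = (0.6464, -0.6372, -0.4198).
Converting back: φ = atan2(z, √(x²+y²)) = -24.82°, λ = atan2(y, x) = -44.59°.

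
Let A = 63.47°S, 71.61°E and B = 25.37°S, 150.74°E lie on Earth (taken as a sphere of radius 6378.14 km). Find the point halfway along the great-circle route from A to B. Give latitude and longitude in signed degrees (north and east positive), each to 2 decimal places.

The central angle between A and B is δ = 1.0934 rad.
With f = 0.5, the slerp weights are sin((1−f)δ)/sin δ = 0.5853 and sin(fδ)/sin δ = 0.5853.
Weighted sum of the unit vectors: (0.5853)·(0.1409,0.4239,-0.8947) + (0.5853)·(-0.7883,0.4416,-0.4285) = (-0.3789, 0.5066, -0.7745).
Converting back: φ = atan2(z, √(x²+y²)) = -50.76°, λ = atan2(y, x) = 126.80°.

-50.76°, 126.80°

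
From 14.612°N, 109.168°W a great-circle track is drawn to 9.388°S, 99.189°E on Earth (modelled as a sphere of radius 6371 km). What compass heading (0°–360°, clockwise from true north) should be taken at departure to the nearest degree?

Δλ = -151.643° = -2.6467 rad.
y = sin Δλ · cos φ₂ = (-0.4750)(0.9866) = -0.4686
x = cos φ₁ sin φ₂ − sin φ₁ cos φ₂ cos Δλ = (0.9677)(-0.1631) − (0.2523)(0.9866)(-0.8800) = 0.0612
θ = atan2(y, x) = -82.56°; adding 360° gives 277°.

277°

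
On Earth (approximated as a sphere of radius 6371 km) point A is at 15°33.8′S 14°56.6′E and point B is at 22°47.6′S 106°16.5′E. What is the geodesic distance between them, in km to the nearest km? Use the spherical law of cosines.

9476 km

In radians: φ₁ = -0.2716, φ₂ = -0.3978, Δλ = 91.332° = 1.5940 rad.
cos c = sin φ₁ sin φ₂ + cos φ₁ cos φ₂ cos Δλ = (-0.2683)(-0.3874) + (0.9633)(0.9219)(-0.0232) = 0.08330,
so c = arccos(0.08330) = 1.48740 rad.
Distance = R·c = 6371 × 1.4874 ≈ 9476 km.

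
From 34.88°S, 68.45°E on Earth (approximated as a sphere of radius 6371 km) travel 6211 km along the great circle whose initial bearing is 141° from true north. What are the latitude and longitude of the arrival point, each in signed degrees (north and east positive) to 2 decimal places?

Angular distance δ = d/R = 6211/6371 = 0.97489 rad; initial bearing θ = 2.4609 rad.
sin φ₂ = sin φ₁ cos δ + cos φ₁ sin δ cos θ = (-0.5719)(0.5613) + (0.8204)(0.8276)(-0.7771) = -0.8486, so φ₂ = -58.06°.
Δλ = atan2(sin θ sin δ cos φ₁, cos δ − sin φ₁ sin φ₂) = atan2(0.4273, 0.0760) = 79.917°.
λ₂ = 68.450° + 79.917° = 148.37°.

-58.06°, 148.37°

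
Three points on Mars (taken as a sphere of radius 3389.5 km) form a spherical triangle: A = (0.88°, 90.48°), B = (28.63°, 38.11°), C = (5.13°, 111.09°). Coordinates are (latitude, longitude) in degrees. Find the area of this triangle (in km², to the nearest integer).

1795150 km²

Side lengths (central angles): a = 1.2674, b = 0.3667, c = 0.9965 rad; semiperimeter s = 1.3153.
By l'Huilier's theorem, tan(E/4) = √[tan(s/2) tan((s−a)/2) tan((s−b)/2) tan((s−c)/2)], giving spherical excess E = 0.1563 rad.
Area = E·R² = 0.1563 × (3389.5)² ≈ 1795150 km².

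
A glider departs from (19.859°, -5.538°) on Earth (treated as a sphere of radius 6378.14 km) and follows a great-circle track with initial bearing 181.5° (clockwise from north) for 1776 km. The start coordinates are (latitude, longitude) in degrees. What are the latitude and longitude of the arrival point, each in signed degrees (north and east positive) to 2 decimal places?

3.91°, -5.95°

Angular distance δ = d/R = 1776/6378.14 = 0.27845 rad; initial bearing θ = 3.1678 rad.
sin φ₂ = sin φ₁ cos δ + cos φ₁ sin δ cos θ = (0.3397)(0.9615) + (0.9405)(0.2749)(-0.9997) = 0.0682, so φ₂ = 3.91°.
Δλ = atan2(sin θ sin δ cos φ₁, cos δ − sin φ₁ sin φ₂) = atan2(-0.0068, 0.9383) = -0.413°.
λ₂ = -5.538° − 0.413° = -5.95°.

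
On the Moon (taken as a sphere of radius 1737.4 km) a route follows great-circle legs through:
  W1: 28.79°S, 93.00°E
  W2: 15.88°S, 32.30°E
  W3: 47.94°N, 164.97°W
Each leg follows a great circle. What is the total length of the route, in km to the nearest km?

6124 km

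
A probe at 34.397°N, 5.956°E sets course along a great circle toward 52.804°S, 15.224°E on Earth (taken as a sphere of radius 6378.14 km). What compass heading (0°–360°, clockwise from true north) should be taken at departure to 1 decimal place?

174.4°

With φ₁ = 0.6003, φ₂ = -0.9216, Δλ = 0.1618 rad, the forward-azimuth formula gives
θ = atan2( sin Δλ cos φ₂ , cos φ₁ sin φ₂ − sin φ₁ cos φ₂ cos Δλ ) = atan2(0.0974, -0.9943) = 174.41°.
So the initial bearing is 174.4°.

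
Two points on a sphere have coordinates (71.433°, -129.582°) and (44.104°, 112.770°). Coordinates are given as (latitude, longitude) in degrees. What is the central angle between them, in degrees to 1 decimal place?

In radians: φ₁ = 1.2467, φ₂ = 0.7698, Δλ = -117.648° = -2.0533 rad.
cos c = sin φ₁ sin φ₂ + cos φ₁ cos φ₂ cos Δλ = (0.9480)(0.6960) + (0.3184)(0.7181)(-0.4640) = 0.55364,
so c = arccos(0.55364) = 0.98407 rad.
So the angular separation is 56.4°.

56.4°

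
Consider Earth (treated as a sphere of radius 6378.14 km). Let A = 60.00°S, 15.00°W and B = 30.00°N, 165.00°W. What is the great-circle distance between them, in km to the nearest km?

Let φ₁ = -1.0472 rad, φ₂ = 0.5236 rad, and Δλ = -2.6180 rad.
Haversine: a = sin²(Δφ/2) + cos φ₁ cos φ₂ sin²(Δλ/2) = 0.5000 + (0.5000)(0.8660)(0.9330) = 0.90401.
Central angle c = 2·arcsin(√a) = 2.51157 rad.
Distance = R·c = 6378.14 × 2.5116 ≈ 16019 km.

16019 km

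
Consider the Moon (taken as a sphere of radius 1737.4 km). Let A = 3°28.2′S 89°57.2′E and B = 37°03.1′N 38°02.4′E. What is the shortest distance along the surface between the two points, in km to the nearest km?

1909 km

With latitudes φ₁ = -3.470°, φ₂ = 37.052° and longitude difference Δλ = -51.913°:
cos c = sin φ₁ sin φ₂ + cos φ₁ cos φ₂ cos Δλ = (-0.0605)(0.6025) + (0.9982)(0.7981)(0.6169) = 0.45493,
so c = arccos(0.45493) = 1.09850 rad.
Distance = R·c = 1737.4 × 1.0985 ≈ 1909 km.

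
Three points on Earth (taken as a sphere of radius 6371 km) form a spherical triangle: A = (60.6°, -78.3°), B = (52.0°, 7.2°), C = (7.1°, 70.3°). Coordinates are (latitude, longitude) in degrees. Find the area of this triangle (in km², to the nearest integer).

14113630 km²

Side lengths (central angles): a = 1.1877, b = 1.8840, c = 0.7810 rad; semiperimeter s = 1.9263.
By l'Huilier's theorem, tan(E/4) = √[tan(s/2) tan((s−a)/2) tan((s−b)/2) tan((s−c)/2)], giving spherical excess E = 0.3477 rad.
Area = E·R² = 0.3477 × (6371)² ≈ 14113630 km².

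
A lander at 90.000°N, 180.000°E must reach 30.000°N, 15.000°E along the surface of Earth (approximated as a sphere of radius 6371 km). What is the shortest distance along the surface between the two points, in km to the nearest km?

6672 km

With latitudes φ₁ = 90.000°, φ₂ = 30.000° and longitude difference Δλ = -165.000°:
cos c = sin φ₁ sin φ₂ + cos φ₁ cos φ₂ cos Δλ = (1.0000)(0.5000) + (0.0000)(0.8660)(-0.9659) = 0.50000,
so c = arccos(0.50000) = 1.04720 rad.
Distance = R·c = 6371 × 1.0472 ≈ 6672 km.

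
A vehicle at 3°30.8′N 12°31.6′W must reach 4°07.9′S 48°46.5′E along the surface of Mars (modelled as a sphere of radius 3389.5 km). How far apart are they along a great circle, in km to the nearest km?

Let φ₁ = 0.0613 rad, φ₂ = -0.0721 rad, and Δλ = 1.0699 rad.
cos c = sin φ₁ sin φ₂ + cos φ₁ cos φ₂ cos Δλ = (0.0613)(-0.0720) + (0.9981)(0.9974)(0.4802) = 0.47363,
so c = arccos(0.47363) = 1.07738 rad.
Distance = R·c = 3389.5 × 1.0774 ≈ 3652 km.

3652 km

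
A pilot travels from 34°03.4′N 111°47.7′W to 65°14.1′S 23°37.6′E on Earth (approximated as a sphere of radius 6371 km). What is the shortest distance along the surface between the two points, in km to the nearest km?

Let φ₁ = 0.5944 rad, φ₂ = -1.1386 rad, and Δλ = 2.3636 rad.
cos c = sin φ₁ sin φ₂ + cos φ₁ cos φ₂ cos Δλ = (0.5600)(-0.9080) + (0.8285)(0.4189)(-0.7123) = -0.75571,
so c = arccos(-0.75571) = 2.42754 rad.
Distance = R·c = 6371 × 2.4275 ≈ 15466 km.

15466 km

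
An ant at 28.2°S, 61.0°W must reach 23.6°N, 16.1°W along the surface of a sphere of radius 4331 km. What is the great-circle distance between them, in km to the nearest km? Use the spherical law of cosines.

In radians: φ₁ = -0.4922, φ₂ = 0.4119, Δλ = 44.900° = 0.7837 rad.
cos c = sin φ₁ sin φ₂ + cos φ₁ cos φ₂ cos Δλ = (-0.4726)(0.4003) + (0.8813)(0.9164)(0.7083) = 0.38287,
so c = arccos(0.38287) = 1.17790 rad.
Distance = R·c = 4331 × 1.1779 ≈ 5101 km.

5101 km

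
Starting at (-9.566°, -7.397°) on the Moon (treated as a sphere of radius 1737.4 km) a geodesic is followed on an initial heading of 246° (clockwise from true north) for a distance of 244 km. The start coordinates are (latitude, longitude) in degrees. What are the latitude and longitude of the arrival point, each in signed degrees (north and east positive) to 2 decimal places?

-12.75°, -14.93°

Angular distance δ = d/R = 244/1737.4 = 0.14044 rad; initial bearing θ = 4.2935 rad.
sin φ₂ = sin φ₁ cos δ + cos φ₁ sin δ cos θ = (-0.1662)(0.9902) + (0.9861)(0.1400)(-0.4067) = -0.2207, so φ₂ = -12.75°.
Δλ = atan2(sin θ sin δ cos φ₁, cos δ − sin φ₁ sin φ₂) = atan2(-0.1261, 0.9535) = -7.534°.
λ₂ = -7.397° − 7.534° = -14.93°.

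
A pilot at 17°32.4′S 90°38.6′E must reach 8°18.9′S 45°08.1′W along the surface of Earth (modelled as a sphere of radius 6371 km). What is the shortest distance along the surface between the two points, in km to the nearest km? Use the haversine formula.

14371 km

In radians: φ₁ = -0.3061, φ₂ = -0.1451, Δλ = -135.778° = -2.3698 rad.
Haversine: a = sin²(Δφ/2) + cos φ₁ cos φ₂ sin²(Δλ/2) = 0.0065 + (0.9535)(0.9895)(0.8583) = 0.81628.
Central angle c = 2·arcsin(√a) = 2.25565 rad.
Distance = R·c = 6371 × 2.2557 ≈ 14371 km.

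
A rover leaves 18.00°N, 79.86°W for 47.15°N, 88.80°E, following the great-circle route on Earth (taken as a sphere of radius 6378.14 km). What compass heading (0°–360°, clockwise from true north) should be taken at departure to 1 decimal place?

Δλ = 168.660° = 2.9437 rad.
y = sin Δλ · cos φ₂ = (0.1966)(0.6801) = 0.1337
x = cos φ₁ sin φ₂ − sin φ₁ cos φ₂ cos Δλ = (0.9511)(0.7331) − (0.3090)(0.6801)(-0.9805) = 0.9033
θ = atan2(y, x) = 8.42°, so the bearing is 8.4°.

8.4°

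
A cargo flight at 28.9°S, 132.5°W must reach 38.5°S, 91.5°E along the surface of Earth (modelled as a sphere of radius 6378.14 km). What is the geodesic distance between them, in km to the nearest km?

With latitudes φ₁ = -28.900°, φ₂ = -38.500° and longitude difference Δλ = -136.000°:
cos c = sin φ₁ sin φ₂ + cos φ₁ cos φ₂ cos Δλ = (-0.4833)(-0.6225) + (0.8755)(0.7826)(-0.7193) = -0.19200,
so c = arccos(-0.19200) = 1.76400 rad.
Distance = R·c = 6378.14 × 1.7640 ≈ 11251 km.

11251 km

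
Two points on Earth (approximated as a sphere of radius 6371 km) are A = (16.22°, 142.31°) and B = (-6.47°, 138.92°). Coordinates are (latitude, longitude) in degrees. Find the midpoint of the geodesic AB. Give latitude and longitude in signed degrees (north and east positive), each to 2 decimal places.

4.88°, 140.59°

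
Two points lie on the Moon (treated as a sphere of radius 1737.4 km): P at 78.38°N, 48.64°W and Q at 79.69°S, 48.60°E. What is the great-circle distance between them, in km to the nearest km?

With latitudes φ₁ = 78.380°, φ₂ = -79.690° and longitude difference Δλ = 97.240°:
cos c = sin φ₁ sin φ₂ + cos φ₁ cos φ₂ cos Δλ = (0.9795)(-0.9839) + (0.2014)(0.1790)(-0.1260) = -0.96823,
so c = arccos(-0.96823) = 2.88886 rad.
Distance = R·c = 1737.4 × 2.8889 ≈ 5019 km.

5019 km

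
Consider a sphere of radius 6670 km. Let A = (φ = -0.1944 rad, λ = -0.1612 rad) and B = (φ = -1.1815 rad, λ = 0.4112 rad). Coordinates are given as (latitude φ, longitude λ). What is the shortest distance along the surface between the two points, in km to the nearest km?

7048 km

With latitudes φ₁ = -11.138°, φ₂ = -67.695° and longitude difference Δλ = 32.796°:
cos c = sin φ₁ sin φ₂ + cos φ₁ cos φ₂ cos Δλ = (-0.1932)(-0.9252) + (0.9812)(0.3795)(0.8406) = 0.49175,
so c = arccos(0.49175) = 1.05669 rad.
Distance = R·c = 6670 × 1.0567 ≈ 7048 km.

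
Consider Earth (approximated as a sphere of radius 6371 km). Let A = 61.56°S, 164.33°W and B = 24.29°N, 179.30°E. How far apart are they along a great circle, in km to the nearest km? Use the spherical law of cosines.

9658 km

Let φ₁ = -1.0744 rad, φ₂ = 0.4239 rad, and Δλ = -0.2857 rad.
cos c = sin φ₁ sin φ₂ + cos φ₁ cos φ₂ cos Δλ = (-0.8793)(0.4114) + (0.4762)(0.9115)(0.9595) = 0.05477,
so c = arccos(0.05477) = 1.51600 rad.
Distance = R·c = 6371 × 1.5160 ≈ 9658 km.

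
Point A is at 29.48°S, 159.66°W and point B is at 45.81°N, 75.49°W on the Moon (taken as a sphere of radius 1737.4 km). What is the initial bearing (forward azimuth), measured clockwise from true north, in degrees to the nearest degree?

46°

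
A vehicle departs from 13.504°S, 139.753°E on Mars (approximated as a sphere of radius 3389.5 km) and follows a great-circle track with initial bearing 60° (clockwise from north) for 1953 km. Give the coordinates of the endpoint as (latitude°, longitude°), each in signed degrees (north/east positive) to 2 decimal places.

Angular distance δ = d/R = 1953/3389.5 = 0.57619 rad; initial bearing θ = 1.0472 rad.
sin φ₂ = sin φ₁ cos δ + cos φ₁ sin δ cos θ = (-0.2335)(0.8385) + (0.9724)(0.5448)(0.5000) = 0.0691, so φ₂ = 3.96°.
Δλ = atan2(sin θ sin δ cos φ₁, cos δ − sin φ₁ sin φ₂) = atan2(0.4588, 0.8547) = 28.227°.
λ₂ = 139.753° + 28.227° = 167.98°.

3.96°, 167.98°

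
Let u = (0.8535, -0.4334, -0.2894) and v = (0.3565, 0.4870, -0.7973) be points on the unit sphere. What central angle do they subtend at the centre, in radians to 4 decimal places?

1.2409 rad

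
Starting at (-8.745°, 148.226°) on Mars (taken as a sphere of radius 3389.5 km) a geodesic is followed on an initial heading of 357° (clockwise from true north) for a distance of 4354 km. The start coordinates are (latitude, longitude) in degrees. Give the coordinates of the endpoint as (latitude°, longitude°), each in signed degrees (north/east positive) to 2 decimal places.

64.68°, 141.48°

Angular distance δ = d/R = 4354/3389.5 = 1.28456 rad; initial bearing θ = 6.2308 rad.
sin φ₂ = sin φ₁ cos δ + cos φ₁ sin δ cos θ = (-0.1520)(0.2823) + (0.9884)(0.9593)(0.9986) = 0.9039, so φ₂ = 64.68°.
Δλ = atan2(sin θ sin δ cos φ₁, cos δ − sin φ₁ sin φ₂) = atan2(-0.0496, 0.4198) = -6.742°.
λ₂ = 148.226° − 6.742° = 141.48°.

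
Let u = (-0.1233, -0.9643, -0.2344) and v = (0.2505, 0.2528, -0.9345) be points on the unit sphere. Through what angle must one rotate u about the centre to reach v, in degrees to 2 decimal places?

u·v = -0.0556; |u| = 1.0000, |v| = 1.0000.
cos θ = (u·v)/(|u||v|) = -0.0556, so θ = 93.19°.

93.19°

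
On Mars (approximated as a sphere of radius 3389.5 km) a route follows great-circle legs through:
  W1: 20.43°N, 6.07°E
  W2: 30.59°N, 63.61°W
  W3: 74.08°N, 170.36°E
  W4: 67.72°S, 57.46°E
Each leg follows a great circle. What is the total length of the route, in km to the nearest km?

Leg W1→W2: central angle 1.0953 rad, distance 3712.6 km.
Leg W2→W3: central angle 1.2127 rad, distance 4110.5 km.
Leg W3→W4: central angle 2.7661 rad, distance 9375.6 km.
Total: 3712.6 + 4110.5 + 9375.6 ≈ 17199 km.

17199 km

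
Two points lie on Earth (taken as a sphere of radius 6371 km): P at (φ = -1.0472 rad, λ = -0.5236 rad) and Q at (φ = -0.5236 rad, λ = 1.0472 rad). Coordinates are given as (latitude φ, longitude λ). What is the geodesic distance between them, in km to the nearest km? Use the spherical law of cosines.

Let φ₁ = -1.0472 rad, φ₂ = -0.5236 rad, and Δλ = 1.5708 rad.
cos c = sin φ₁ sin φ₂ + cos φ₁ cos φ₂ cos Δλ = (-0.8660)(-0.5000) + (0.5000)(0.8660)(-0.0000) = 0.43301,
so c = arccos(0.43301) = 1.12296 rad.
Distance = R·c = 6371 × 1.1230 ≈ 7154 km.

7154 km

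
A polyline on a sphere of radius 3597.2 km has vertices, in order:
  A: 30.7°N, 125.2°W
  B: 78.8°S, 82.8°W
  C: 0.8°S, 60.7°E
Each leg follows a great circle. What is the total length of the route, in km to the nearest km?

13207 km

Leg A→B: central angle 1.9579 rad, distance 7042.9 km.
Leg B→C: central angle 1.7137 rad, distance 6164.5 km.
Total: 7042.9 + 6164.5 ≈ 13207 km.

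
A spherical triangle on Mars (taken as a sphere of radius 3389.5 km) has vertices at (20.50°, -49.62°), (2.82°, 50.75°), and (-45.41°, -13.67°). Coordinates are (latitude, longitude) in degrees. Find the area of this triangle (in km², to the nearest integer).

13083496 km²

Side lengths (central angles): a = 1.2998, b = 1.2840, c = 1.7225 rad; semiperimeter s = 2.1531.
By l'Huilier's theorem, tan(E/4) = √[tan(s/2) tan((s−a)/2) tan((s−b)/2) tan((s−c)/2)], giving spherical excess E = 1.1388 rad.
Area = E·R² = 1.1388 × (3389.5)² ≈ 13083496 km².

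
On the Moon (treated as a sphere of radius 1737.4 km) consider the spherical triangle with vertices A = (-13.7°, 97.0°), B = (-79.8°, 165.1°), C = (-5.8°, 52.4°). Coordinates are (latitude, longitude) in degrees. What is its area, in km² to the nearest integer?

Side lengths (central angles): a = 1.5393, b = 0.7782, c = 1.2690 rad; semiperimeter s = 1.7933.
By l'Huilier's theorem, tan(E/4) = √[tan(s/2) tan((s−a)/2) tan((s−b)/2) tan((s−c)/2)], giving spherical excess E = 0.6127 rad.
Area = E·R² = 0.6127 × (1737.4)² ≈ 1849590 km².

1849590 km²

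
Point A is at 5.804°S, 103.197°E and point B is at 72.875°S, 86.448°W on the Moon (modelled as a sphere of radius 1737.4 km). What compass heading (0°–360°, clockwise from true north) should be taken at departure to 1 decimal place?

177.1°

With φ₁ = -0.1013, φ₂ = -1.2719, Δλ = 2.9733 rad, the forward-azimuth formula gives
θ = atan2( sin Δλ cos φ₂ , cos φ₁ sin φ₂ − sin φ₁ cos φ₂ cos Δλ ) = atan2(0.0493, -0.9801) = 177.12°.
So the initial bearing is 177.1°.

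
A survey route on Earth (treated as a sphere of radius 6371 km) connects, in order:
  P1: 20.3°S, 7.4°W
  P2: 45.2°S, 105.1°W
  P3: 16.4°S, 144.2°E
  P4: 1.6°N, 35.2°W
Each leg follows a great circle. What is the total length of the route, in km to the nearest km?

37621 km

Leg P1→P2: central angle 1.4125 rad, distance 8999.1 km.
Leg P2→P3: central angle 1.6094 rad, distance 10253.5 km.
Leg P3→P4: central angle 2.8831 rad, distance 18368.1 km.
Total: 8999.1 + 10253.5 + 18368.1 ≈ 37621 km.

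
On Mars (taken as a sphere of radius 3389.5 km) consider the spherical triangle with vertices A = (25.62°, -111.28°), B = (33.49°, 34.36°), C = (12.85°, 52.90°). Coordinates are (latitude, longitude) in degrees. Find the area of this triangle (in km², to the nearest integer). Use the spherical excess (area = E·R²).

Side lengths (central angles): a = 0.4655, b = 2.4183, c = 1.9629 rad; semiperimeter s = 2.4234.
By l'Huilier's theorem, tan(E/4) = √[tan(s/2) tan((s−a)/2) tan((s−b)/2) tan((s−c)/2)], giving spherical excess E = 0.1935 rad.
Area = E·R² = 0.1935 × (3389.5)² ≈ 2223222 km².

2223222 km²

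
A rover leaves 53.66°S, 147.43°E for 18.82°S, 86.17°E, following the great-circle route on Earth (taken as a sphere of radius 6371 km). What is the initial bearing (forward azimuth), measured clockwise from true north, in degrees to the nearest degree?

With φ₁ = -0.9365, φ₂ = -0.3285, Δλ = -1.0692 rad, the forward-azimuth formula gives
θ = atan2( sin Δλ cos φ₂ , cos φ₁ sin φ₂ − sin φ₁ cos φ₂ cos Δλ ) = atan2(-0.8299, 0.1755) = -78.06°.
Adding 360° brings this into [0°, 360°): 282°.

282°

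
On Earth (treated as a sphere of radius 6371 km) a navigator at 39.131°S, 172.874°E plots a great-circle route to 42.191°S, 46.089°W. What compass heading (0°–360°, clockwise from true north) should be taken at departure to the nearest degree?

Δλ = 141.037° = 2.4616 rad.
y = sin Δλ · cos φ₂ = (0.6288)(0.7409) = 0.4659
x = cos φ₁ sin φ₂ − sin φ₁ cos φ₂ cos Δλ = (0.7757)(-0.6716) − (-0.6311)(0.7409)(-0.7776) = -0.8845
θ = atan2(y, x) = 152.22°, so the bearing is 152°.

152°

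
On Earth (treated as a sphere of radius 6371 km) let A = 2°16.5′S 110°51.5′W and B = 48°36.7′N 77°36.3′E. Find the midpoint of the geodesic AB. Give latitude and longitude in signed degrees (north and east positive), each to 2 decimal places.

Central angle δ = 2.3230 rad. Interpolating on the sphere with fraction f = 0.5:
P = [sin((1−f)δ)·A + sin(fδ)·B] / sin δ = 1.2563·A + 1.2563·B in Cartesian coordinates,
giving P = (-0.2687, -0.3618, 0.8927), i.e. latitude 63.21°, longitude -126.60°.

63.21°, -126.60°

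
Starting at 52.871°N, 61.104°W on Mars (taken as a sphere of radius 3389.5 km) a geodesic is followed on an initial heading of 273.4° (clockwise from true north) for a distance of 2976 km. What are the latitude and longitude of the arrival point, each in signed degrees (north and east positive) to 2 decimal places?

32.46°, -126.66°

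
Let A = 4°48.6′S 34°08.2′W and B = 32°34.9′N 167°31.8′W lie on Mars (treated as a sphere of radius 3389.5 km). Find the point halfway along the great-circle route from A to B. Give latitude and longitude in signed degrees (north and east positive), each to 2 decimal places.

31.53°, -89.84°

Central angle δ = 2.2421 rad. Interpolating on the sphere with fraction f = 0.5:
P = [sin((1−f)δ)·A + sin(fδ)·B] / sin δ = 1.1501·A + 1.1501·B in Cartesian coordinates,
giving P = (0.0023, -0.8524, 0.5229), i.e. latitude 31.53°, longitude -89.84°.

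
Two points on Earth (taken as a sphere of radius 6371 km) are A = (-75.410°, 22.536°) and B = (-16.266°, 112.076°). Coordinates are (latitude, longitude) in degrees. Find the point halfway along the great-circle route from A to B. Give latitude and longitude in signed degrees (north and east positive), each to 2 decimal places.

-51.45°, 97.40°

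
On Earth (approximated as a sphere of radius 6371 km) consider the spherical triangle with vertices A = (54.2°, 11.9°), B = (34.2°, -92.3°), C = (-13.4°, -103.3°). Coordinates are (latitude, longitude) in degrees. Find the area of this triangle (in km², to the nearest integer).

14036399 km²

Side lengths (central angles): a = 0.8506, b = 2.0156, c = 1.2269 rad; semiperimeter s = 2.0465.
By l'Huilier's theorem, tan(E/4) = √[tan(s/2) tan((s−a)/2) tan((s−b)/2) tan((s−c)/2)], giving spherical excess E = 0.3458 rad.
Area = E·R² = 0.3458 × (6371)² ≈ 14036399 km².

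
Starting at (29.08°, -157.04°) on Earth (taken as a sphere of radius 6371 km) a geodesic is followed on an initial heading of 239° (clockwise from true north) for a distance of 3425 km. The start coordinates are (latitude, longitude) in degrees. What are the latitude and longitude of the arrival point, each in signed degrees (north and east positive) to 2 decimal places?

10.78°, 176.42°

Angular distance δ = d/R = 3425/6371 = 0.53759 rad; initial bearing θ = 4.1713 rad.
sin φ₂ = sin φ₁ cos δ + cos φ₁ sin δ cos θ = (0.4860)(0.8589) + (0.8739)(0.5121)(-0.5150) = 0.1870, so φ₂ = 10.78°.
Δλ = atan2(sin θ sin δ cos φ₁, cos δ − sin φ₁ sin φ₂) = atan2(-0.3836, 0.7681) = -26.539°.
λ₂ = -157.040° − 26.539° = -183.58° → 176.42° after wrapping to (−180°, 180°].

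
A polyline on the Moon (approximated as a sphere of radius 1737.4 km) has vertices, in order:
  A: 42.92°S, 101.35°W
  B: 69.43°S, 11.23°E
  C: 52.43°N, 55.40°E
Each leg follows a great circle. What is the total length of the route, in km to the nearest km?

Leg A→B: central angle 1.0018 rad, distance 1740.6 km.
Leg B→C: central angle 2.1999 rad, distance 3822.1 km.
Total: 1740.6 + 3822.1 ≈ 5563 km.

5563 km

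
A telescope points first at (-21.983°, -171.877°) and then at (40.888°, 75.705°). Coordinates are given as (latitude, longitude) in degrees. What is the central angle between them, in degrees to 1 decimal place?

120.8°

With latitudes φ₁ = -21.983°, φ₂ = 40.888° and longitude difference Δλ = -112.418°:
cos c = sin φ₁ sin φ₂ + cos φ₁ cos φ₂ cos Δλ = (-0.3743)(0.6546) + (0.9273)(0.7560)(-0.3814) = -0.51237,
so c = arccos(-0.51237) = 2.10874 rad.
So the angular separation is 120.8°.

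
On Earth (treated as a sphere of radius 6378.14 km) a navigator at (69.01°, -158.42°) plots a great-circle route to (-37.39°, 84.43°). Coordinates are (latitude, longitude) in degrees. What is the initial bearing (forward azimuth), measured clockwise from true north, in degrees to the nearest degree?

280°

Δλ = -117.150° = -2.0447 rad.
y = sin Δλ · cos φ₂ = (-0.8898)(0.7945) = -0.7070
x = cos φ₁ sin φ₂ − sin φ₁ cos φ₂ cos Δλ = (0.3582)(-0.6072) − (0.9336)(0.7945)(-0.4563) = 0.1210
θ = atan2(y, x) = -80.29°; adding 360° gives 280°.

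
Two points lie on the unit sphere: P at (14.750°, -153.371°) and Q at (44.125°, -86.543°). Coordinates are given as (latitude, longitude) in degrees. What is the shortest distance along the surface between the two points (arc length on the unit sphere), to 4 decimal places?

In radians: φ₁ = 0.2574, φ₂ = 0.7701, Δλ = 66.828° = 1.1664 rad.
Haversine: a = sin²(Δφ/2) + cos φ₁ cos φ₂ sin²(Δλ/2) = 0.0643 + (0.9670)(0.7178)(0.3033) = 0.27479.
Central angle c = 2·arcsin(√a) = 1.10357 rad.
On the unit sphere the arc length equals the central angle: 1.1036.

1.1036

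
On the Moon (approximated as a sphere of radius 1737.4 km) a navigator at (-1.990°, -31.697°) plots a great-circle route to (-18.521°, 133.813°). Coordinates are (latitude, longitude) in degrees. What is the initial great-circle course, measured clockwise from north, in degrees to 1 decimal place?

145.8°

With φ₁ = -0.0347, φ₂ = -0.3233, Δλ = 2.8887 rad, the forward-azimuth formula gives
θ = atan2( sin Δλ cos φ₂ , cos φ₁ sin φ₂ − sin φ₁ cos φ₂ cos Δλ ) = atan2(0.2373, -0.3493) = 145.82°.
So the initial bearing is 145.8°.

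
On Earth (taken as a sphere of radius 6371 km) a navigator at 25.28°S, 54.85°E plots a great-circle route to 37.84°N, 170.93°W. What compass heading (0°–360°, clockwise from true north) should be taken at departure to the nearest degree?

With φ₁ = -0.4412, φ₂ = 0.6604, Δλ = 2.3426 rad, the forward-azimuth formula gives
θ = atan2( sin Δλ cos φ₂ , cos φ₁ sin φ₂ − sin φ₁ cos φ₂ cos Δλ ) = atan2(0.5660, 0.3195) = 60.55°.
So the initial bearing is 61°.

61°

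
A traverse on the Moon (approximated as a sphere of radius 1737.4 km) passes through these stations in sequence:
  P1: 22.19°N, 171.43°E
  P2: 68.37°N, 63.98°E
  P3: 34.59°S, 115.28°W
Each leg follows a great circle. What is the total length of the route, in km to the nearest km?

6726 km

Leg P1→P2: central angle 1.3194 rad, distance 2292.4 km.
Leg P2→P3: central angle 2.5520 rad, distance 4433.8 km.
Total: 2292.4 + 4433.8 ≈ 6726 km.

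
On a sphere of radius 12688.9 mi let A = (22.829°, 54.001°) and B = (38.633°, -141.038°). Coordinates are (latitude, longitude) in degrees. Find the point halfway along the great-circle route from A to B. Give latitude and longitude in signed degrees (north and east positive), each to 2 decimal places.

75.45°, 104.47°

Central angle δ = 2.0410 rad. Interpolating on the sphere with fraction f = 0.5:
P = [sin((1−f)δ)·A + sin(fδ)·B] / sin δ = 0.9561·A + 0.9561·B in Cartesian coordinates,
giving P = (-0.0628, 0.2433, 0.9679), i.e. latitude 75.45°, longitude 104.47°.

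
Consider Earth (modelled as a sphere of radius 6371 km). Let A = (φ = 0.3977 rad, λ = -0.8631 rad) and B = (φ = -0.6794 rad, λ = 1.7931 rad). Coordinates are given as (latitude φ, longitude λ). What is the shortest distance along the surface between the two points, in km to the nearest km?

With latitudes φ₁ = 22.787°, φ₂ = -38.927° and longitude difference Δλ = 152.189°:
Haversine: a = sin²(Δφ/2) + cos φ₁ cos φ₂ sin²(Δλ/2) = 0.2631 + (0.9220)(0.7779)(0.9422) = 0.93887.
Central angle c = 2·arcsin(√a) = 2.64192 rad.
Distance = R·c = 6371 × 2.6419 ≈ 16832 km.

16832 km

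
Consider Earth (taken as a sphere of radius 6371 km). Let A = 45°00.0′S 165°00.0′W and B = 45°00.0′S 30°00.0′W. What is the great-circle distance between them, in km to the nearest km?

With latitudes φ₁ = -45.000°, φ₂ = -45.000° and longitude difference Δλ = 135.000°:
cos c = sin φ₁ sin φ₂ + cos φ₁ cos φ₂ cos Δλ = (-0.7071)(-0.7071) + (0.7071)(0.7071)(-0.7071) = 0.14645,
so c = arccos(0.14645) = 1.42382 rad.
Distance = R·c = 6371 × 1.4238 ≈ 9071 km.

9071 km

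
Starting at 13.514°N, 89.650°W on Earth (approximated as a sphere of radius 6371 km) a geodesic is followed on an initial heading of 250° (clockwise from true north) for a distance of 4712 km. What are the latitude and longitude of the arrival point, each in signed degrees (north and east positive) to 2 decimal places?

Angular distance δ = d/R = 4712/6371 = 0.73960 rad; initial bearing θ = 4.3633 rad.
sin φ₂ = sin φ₁ cos δ + cos φ₁ sin δ cos θ = (0.2337)(0.7387) + (0.9723)(0.6740)(-0.3420) = -0.0515, so φ₂ = -2.95°.
Δλ = atan2(sin θ sin δ cos φ₁, cos δ − sin φ₁ sin φ₂) = atan2(-0.6158, 0.7508) = -39.360°.
λ₂ = -89.650° − 39.360° = -129.01°.

-2.95°, -129.01°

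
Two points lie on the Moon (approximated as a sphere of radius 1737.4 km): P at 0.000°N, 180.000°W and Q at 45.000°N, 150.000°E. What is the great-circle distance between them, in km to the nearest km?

1584 km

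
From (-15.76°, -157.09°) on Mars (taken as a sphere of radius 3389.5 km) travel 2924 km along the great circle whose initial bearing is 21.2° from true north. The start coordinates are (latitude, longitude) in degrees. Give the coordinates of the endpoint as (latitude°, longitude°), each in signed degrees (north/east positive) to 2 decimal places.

30.32°, -138.53°

Angular distance δ = d/R = 2924/3389.5 = 0.86266 rad; initial bearing θ = 0.3700 rad.
sin φ₂ = sin φ₁ cos δ + cos φ₁ sin δ cos θ = (-0.2716)(0.6504) + (0.9624)(0.7596)(0.9323) = 0.5049, so φ₂ = 30.32°.
Δλ = atan2(sin θ sin δ cos φ₁, cos δ − sin φ₁ sin φ₂) = atan2(0.2644, 0.7875) = 18.555°.
λ₂ = -157.090° + 18.555° = -138.53°.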